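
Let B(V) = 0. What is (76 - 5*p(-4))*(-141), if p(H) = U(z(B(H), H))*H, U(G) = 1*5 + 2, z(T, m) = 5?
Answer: -30456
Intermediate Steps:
U(G) = 7 (U(G) = 5 + 2 = 7)
p(H) = 7*H
(76 - 5*p(-4))*(-141) = (76 - 35*(-4))*(-141) = (76 - 5*(-28))*(-141) = (76 + 140)*(-141) = 216*(-141) = -30456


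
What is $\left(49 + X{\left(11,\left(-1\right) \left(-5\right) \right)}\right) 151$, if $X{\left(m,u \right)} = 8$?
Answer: $8607$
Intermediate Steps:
$\left(49 + X{\left(11,\left(-1\right) \left(-5\right) \right)}\right) 151 = \left(49 + 8\right) 151 = 57 \cdot 151 = 8607$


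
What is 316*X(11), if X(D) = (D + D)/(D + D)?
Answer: 316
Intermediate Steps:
X(D) = 1 (X(D) = (2*D)/((2*D)) = (2*D)*(1/(2*D)) = 1)
316*X(11) = 316*1 = 316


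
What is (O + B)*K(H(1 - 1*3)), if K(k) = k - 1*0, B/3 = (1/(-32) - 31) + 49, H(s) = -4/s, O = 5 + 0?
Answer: 1885/16 ≈ 117.81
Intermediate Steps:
O = 5
B = 1725/32 (B = 3*((1/(-32) - 31) + 49) = 3*((-1/32 - 31) + 49) = 3*(-993/32 + 49) = 3*(575/32) = 1725/32 ≈ 53.906)
K(k) = k (K(k) = k + 0 = k)
(O + B)*K(H(1 - 1*3)) = (5 + 1725/32)*(-4/(1 - 1*3)) = 1885*(-4/(1 - 3))/32 = 1885*(-4/(-2))/32 = 1885*(-4*(-1/2))/32 = (1885/32)*2 = 1885/16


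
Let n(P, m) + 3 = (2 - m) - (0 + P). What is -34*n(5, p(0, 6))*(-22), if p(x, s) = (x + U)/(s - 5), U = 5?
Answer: -8228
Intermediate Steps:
p(x, s) = (5 + x)/(-5 + s) (p(x, s) = (x + 5)/(s - 5) = (5 + x)/(-5 + s))
n(P, m) = -1 - P - m (n(P, m) = -3 + ((2 - m) - (0 + P)) = -3 + ((2 - m) - P) = -3 + (2 - P - m) = -1 - P - m)
-34*n(5, p(0, 6))*(-22) = -34*(-1 - 1*5 - (5 + 0)/(-5 + 6))*(-22) = -34*(-1 - 5 - 5/1)*(-22) = -34*(-1 - 5 - 5)*(-22) = -34*(-11)*(-22) = 374*(-22) = -8228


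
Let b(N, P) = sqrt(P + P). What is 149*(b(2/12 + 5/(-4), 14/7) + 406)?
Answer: 60792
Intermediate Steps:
b(N, P) = sqrt(2)*sqrt(P) (b(N, P) = sqrt(2*P) = sqrt(2)*sqrt(P))
149*(b(2/12 + 5/(-4), 14/7) + 406) = 149*(sqrt(2)*sqrt(14/7) + 406) = 149*(sqrt(2)*sqrt(14*(1/7)) + 406) = 149*(sqrt(2)*sqrt(2) + 406) = 149*(2 + 406) = 149*408 = 60792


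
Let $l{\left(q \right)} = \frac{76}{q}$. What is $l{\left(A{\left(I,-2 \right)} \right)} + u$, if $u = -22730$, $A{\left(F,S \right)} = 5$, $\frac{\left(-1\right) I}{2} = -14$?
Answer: $- \frac{113574}{5} \approx -22715.0$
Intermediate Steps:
$I = 28$ ($I = \left(-2\right) \left(-14\right) = 28$)
$l{\left(A{\left(I,-2 \right)} \right)} + u = \frac{76}{5} - 22730 = - \frac{113574}{5}$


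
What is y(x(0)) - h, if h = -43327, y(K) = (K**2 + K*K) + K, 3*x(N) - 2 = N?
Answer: 389957/9 ≈ 43329.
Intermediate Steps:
x(N) = 2/3 + N/3
y(K) = K + 2*K**2 (y(K) = (K**2 + K**2) + K = 2*K**2 + K = K + 2*K**2)
y(x(0)) - h = (2/3 + (1/3)*0)*(1 + 2*(2/3 + (1/3)*0)) - 1*(-43327) = (2/3 + 0)*(1 + 2*(2/3 + 0)) + 43327 = 2*(1 + 2*(2/3))/3 + 43327 = 2*(1 + 4/3)/3 + 43327 = (2/3)*(7/3) + 43327 = 14/9 + 43327 = 389957/9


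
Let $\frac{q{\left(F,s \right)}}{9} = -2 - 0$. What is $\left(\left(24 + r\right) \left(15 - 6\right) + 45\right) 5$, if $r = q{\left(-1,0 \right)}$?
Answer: $495$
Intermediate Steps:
$q{\left(F,s \right)} = -18$ ($q{\left(F,s \right)} = 9 \left(-2 - 0\right) = 9 \left(-2 + 0\right) = 9 \left(-2\right) = -18$)
$r = -18$
$\left(\left(24 + r\right) \left(15 - 6\right) + 45\right) 5 = \left(\left(24 - 18\right) \left(15 - 6\right) + 45\right) 5 = \left(6 \cdot 9 + 45\right) 5 = \left(54 + 45\right) 5 = 99 \cdot 5 = 495$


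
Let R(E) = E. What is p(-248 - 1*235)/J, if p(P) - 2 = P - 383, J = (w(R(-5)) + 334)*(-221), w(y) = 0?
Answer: 432/36907 ≈ 0.011705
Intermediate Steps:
J = -73814 (J = (0 + 334)*(-221) = 334*(-221) = -73814)
p(P) = -381 + P (p(P) = 2 + (P - 383) = 2 + (-383 + P) = -381 + P)
p(-248 - 1*235)/J = (-381 + (-248 - 1*235))/(-73814) = (-381 + (-248 - 235))*(-1/73814) = (-381 - 483)*(-1/73814) = -864*(-1/73814) = 432/36907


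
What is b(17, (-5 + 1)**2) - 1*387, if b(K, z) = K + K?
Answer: -353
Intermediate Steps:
b(K, z) = 2*K
b(17, (-5 + 1)**2) - 1*387 = 2*17 - 1*387 = 34 - 387 = -353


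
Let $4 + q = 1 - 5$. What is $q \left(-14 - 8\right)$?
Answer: $176$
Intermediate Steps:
$q = -8$ ($q = -4 + \left(1 - 5\right) = -4 - 4 = -8$)
$q \left(-14 - 8\right) = - 8 \left(-14 - 8\right) = \left(-8\right) \left(-22\right) = 176$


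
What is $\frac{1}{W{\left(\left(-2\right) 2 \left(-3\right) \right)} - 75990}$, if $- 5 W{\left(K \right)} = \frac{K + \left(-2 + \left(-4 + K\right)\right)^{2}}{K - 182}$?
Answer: $- \frac{425}{32295726} \approx -1.316 \cdot 10^{-5}$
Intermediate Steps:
$W{\left(K \right)} = - \frac{K + \left(-6 + K\right)^{2}}{5 \left(-182 + K\right)}$ ($W{\left(K \right)} = - \frac{\left(K + \left(-2 + \left(-4 + K\right)\right)^{2}\right) \frac{1}{K - 182}}{5} = - \frac{\left(K + \left(-6 + K\right)^{2}\right) \frac{1}{-182 + K}}{5} = - \frac{\frac{1}{-182 + K} \left(K + \left(-6 + K\right)^{2}\right)}{5} = - \frac{K + \left(-6 + K\right)^{2}}{5 \left(-182 + K\right)}$)
$\frac{1}{W{\left(\left(-2\right) 2 \left(-3\right) \right)} - 75990} = \frac{1}{\frac{- \left(-2\right) 2 \left(-3\right) - \left(-6 + \left(-2\right) 2 \left(-3\right)\right)^{2}}{5 \left(-182 + \left(-2\right) 2 \left(-3\right)\right)} - 75990} = \frac{1}{\frac{- \left(-4\right) \left(-3\right) - \left(-6 - -12\right)^{2}}{5 \left(-182 - -12\right)} - 75990} = \frac{1}{\frac{\left(-1\right) 12 - \left(-6 + 12\right)^{2}}{5 \left(-182 + 12\right)} - 75990} = \frac{1}{\frac{-12 - 6^{2}}{5 \left(-170\right)} - 75990} = \frac{1}{\frac{1}{5} \left(- \frac{1}{170}\right) \left(-12 - 36\right) - 75990} = \frac{1}{\frac{1}{5} \left(- \frac{1}{170}\right) \left(-48\right) - 75990} = \frac{1}{\frac{24}{425} - 75990} = \frac{1}{- \frac{32295726}{425}} = - \frac{425}{32295726}$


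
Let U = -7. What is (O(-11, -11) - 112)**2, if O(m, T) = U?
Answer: 14161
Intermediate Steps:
O(m, T) = -7
(O(-11, -11) - 112)**2 = (-7 - 112)**2 = (-119)**2 = 14161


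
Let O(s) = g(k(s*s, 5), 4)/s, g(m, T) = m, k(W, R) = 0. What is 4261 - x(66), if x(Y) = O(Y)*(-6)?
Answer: 4261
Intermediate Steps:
O(s) = 0 (O(s) = 0/s = 0)
x(Y) = 0 (x(Y) = 0*(-6) = 0)
4261 - x(66) = 4261 - 1*0 = 4261 + 0 = 4261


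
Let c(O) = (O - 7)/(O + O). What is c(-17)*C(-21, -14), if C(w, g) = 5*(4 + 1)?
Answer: 300/17 ≈ 17.647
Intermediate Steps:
C(w, g) = 25 (C(w, g) = 5*5 = 25)
c(O) = (-7 + O)/(2*O) (c(O) = (-7 + O)/((2*O)) = (-7 + O)*(1/(2*O)) = (-7 + O)/(2*O))
c(-17)*C(-21, -14) = ((½)*(-7 - 17)/(-17))*25 = ((½)*(-1/17)*(-24))*25 = (12/17)*25 = 300/17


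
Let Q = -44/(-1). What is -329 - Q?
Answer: -373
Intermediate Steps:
Q = 44 (Q = -1*(-44) = 44)
-329 - Q = -329 - 1*44 = -329 - 44 = -373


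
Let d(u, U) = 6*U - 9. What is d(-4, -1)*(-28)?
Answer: 420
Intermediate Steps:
d(u, U) = -9 + 6*U
d(-4, -1)*(-28) = (-9 + 6*(-1))*(-28) = (-9 - 6)*(-28) = -15*(-28) = 420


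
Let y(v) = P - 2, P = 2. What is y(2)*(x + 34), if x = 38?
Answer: 0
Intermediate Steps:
y(v) = 0 (y(v) = 2 - 2 = 0)
y(2)*(x + 34) = 0*(38 + 34) = 0*72 = 0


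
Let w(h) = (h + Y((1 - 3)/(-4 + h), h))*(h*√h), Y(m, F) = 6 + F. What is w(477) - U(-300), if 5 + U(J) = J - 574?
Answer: 879 + 1373760*√53 ≈ 1.0002e+7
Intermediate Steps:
U(J) = -579 + J (U(J) = -5 + (J - 574) = -5 + (-574 + J) = -579 + J)
w(h) = h^(3/2)*(6 + 2*h) (w(h) = (h + (6 + h))*(h*√h) = (6 + 2*h)*h^(3/2) = h^(3/2)*(6 + 2*h))
w(477) - U(-300) = 2*477^(3/2)*(3 + 477) - (-579 - 300) = 2*(1431*√53)*480 - 1*(-879) = 1373760*√53 + 879 = 879 + 1373760*√53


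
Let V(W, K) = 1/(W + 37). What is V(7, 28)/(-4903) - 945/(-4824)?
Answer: 5662831/28908088 ≈ 0.19589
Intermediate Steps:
V(W, K) = 1/(37 + W)
V(7, 28)/(-4903) - 945/(-4824) = 1/((37 + 7)*(-4903)) - 945/(-4824) = -1/4903/44 - 945*(-1/4824) = (1/44)*(-1/4903) + 105/536 = -1/215732 + 105/536 = 5662831/28908088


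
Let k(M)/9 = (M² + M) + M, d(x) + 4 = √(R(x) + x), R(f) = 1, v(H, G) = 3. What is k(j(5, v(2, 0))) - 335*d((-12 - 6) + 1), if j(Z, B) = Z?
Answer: 1655 - 1340*I ≈ 1655.0 - 1340.0*I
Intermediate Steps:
d(x) = -4 + √(1 + x)
k(M) = 9*M² + 18*M (k(M) = 9*((M² + M) + M) = 9*((M + M²) + M) = 9*(M² + 2*M) = 9*M² + 18*M)
k(j(5, v(2, 0))) - 335*d((-12 - 6) + 1) = 9*5*(2 + 5) - 335*(-4 + √(1 + ((-12 - 6) + 1))) = 9*5*7 - 335*(-4 + √(1 + (-18 + 1))) = 315 - 335*(-4 + √(1 - 17)) = 315 - 335*(-4 + √(-16)) = 315 - 335*(-4 + 4*I) = 315 + (1340 - 1340*I) = 1655 - 1340*I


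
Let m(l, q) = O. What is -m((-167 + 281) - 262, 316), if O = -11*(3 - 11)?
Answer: -88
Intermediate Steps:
O = 88 (O = -11*(-8) = 88)
m(l, q) = 88
-m((-167 + 281) - 262, 316) = -1*88 = -88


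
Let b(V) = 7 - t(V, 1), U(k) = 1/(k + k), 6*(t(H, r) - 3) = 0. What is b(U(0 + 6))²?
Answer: 16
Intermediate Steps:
t(H, r) = 3 (t(H, r) = 3 + (⅙)*0 = 3 + 0 = 3)
U(k) = 1/(2*k)
b(V) = 4 (b(V) = 7 - 1*3 = 7 - 3 = 4)
b(U(0 + 6))² = 4² = 16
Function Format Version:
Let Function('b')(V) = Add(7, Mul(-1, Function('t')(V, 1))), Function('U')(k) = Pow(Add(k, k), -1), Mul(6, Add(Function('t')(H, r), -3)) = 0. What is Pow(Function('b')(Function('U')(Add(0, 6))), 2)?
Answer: 16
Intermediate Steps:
Function('t')(H, r) = 3 (Function('t')(H, r) = Add(3, Mul(Rational(1, 6), 0)) = Add(3, 0) = 3)
Function('U')(k) = Mul(Rational(1, 2), Pow(k, -1)) (Function('U')(k) = Pow(Mul(2, k), -1) = Mul(Rational(1, 2), Pow(k, -1)))
Function('b')(V) = 4 (Function('b')(V) = Add(7, Mul(-1, 3)) = Add(7, -3) = 4)
Pow(Function('b')(Function('U')(Add(0, 6))), 2) = Pow(4, 2) = 16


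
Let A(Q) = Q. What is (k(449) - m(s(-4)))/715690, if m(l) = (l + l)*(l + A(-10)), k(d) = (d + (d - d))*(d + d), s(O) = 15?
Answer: 201526/357845 ≈ 0.56317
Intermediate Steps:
k(d) = 2*d² (k(d) = (d + 0)*(2*d) = d*(2*d) = 2*d²)
m(l) = 2*l*(-10 + l) (m(l) = (l + l)*(l - 10) = (2*l)*(-10 + l) = 2*l*(-10 + l))
(k(449) - m(s(-4)))/715690 = (2*449² - 2*15*(-10 + 15))/715690 = (2*201601 - 2*15*5)*(1/715690) = (403202 - 1*150)*(1/715690) = (403202 - 150)*(1/715690) = 403052*(1/715690) = 201526/357845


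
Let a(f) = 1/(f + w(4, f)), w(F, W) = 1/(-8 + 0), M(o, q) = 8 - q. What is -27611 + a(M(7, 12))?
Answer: -911171/33 ≈ -27611.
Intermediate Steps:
w(F, W) = -⅛ (w(F, W) = 1/(-8) = -⅛)
a(f) = 1/(-⅛ + f) (a(f) = 1/(f - ⅛) = 1/(-⅛ + f))
-27611 + a(M(7, 12)) = -27611 + 8/(-1 + 8*(8 - 1*12)) = -27611 + 8/(-1 + 8*(8 - 12)) = -27611 + 8/(-1 + 8*(-4)) = -27611 + 8/(-1 - 32) = -27611 + 8/(-33) = -27611 + 8*(-1/33) = -27611 - 8/33 = -911171/33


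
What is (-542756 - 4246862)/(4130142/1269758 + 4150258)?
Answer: -3040827886222/2634913713853 ≈ -1.1541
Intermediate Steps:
(-542756 - 4246862)/(4130142/1269758 + 4150258) = -4789618/(4130142*(1/1269758) + 4150258) = -4789618/(2065071/634879 + 4150258) = -4789618/2634913713853/634879 = -4789618*634879/2634913713853 = -3040827886222/2634913713853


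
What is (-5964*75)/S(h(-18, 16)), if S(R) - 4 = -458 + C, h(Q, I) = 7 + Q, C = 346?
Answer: 12425/3 ≈ 4141.7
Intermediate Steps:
S(R) = -108 (S(R) = 4 + (-458 + 346) = 4 - 112 = -108)
(-5964*75)/S(h(-18, 16)) = -5964*75/(-108) = -447300*(-1/108) = 12425/3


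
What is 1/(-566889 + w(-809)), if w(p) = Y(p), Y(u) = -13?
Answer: -1/566902 ≈ -1.7640e-6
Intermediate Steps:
w(p) = -13
1/(-566889 + w(-809)) = 1/(-566889 - 13) = 1/(-566902) = -1/566902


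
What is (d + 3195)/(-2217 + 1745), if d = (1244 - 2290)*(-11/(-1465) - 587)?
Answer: -904182099/691480 ≈ -1307.6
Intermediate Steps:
d = 899501424/1465 (d = -1046*(-11*(-1/1465) - 587) = -1046*(11/1465 - 587) = -1046*(-859944/1465) = 899501424/1465 ≈ 6.1399e+5)
(d + 3195)/(-2217 + 1745) = (899501424/1465 + 3195)/(-2217 + 1745) = (904182099/1465)/(-472) = (904182099/1465)*(-1/472) = -904182099/691480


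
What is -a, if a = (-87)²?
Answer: -7569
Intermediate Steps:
a = 7569
-a = -1*7569 = -7569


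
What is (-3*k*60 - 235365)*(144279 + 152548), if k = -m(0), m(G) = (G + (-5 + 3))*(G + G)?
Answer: -69862686855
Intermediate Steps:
m(G) = 2*G*(-2 + G) (m(G) = (G - 2)*(2*G) = (-2 + G)*(2*G) = 2*G*(-2 + G))
k = 0 (k = -2*0*(-2 + 0) = -2*0*(-2) = -1*0 = 0)
(-3*k*60 - 235365)*(144279 + 152548) = (-3*0*60 - 235365)*(144279 + 152548) = (0*60 - 235365)*296827 = (0 - 235365)*296827 = -235365*296827 = -69862686855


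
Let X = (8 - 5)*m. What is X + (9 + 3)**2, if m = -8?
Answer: 120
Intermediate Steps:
X = -24 (X = (8 - 5)*(-8) = 3*(-8) = -24)
X + (9 + 3)**2 = -24 + (9 + 3)**2 = -24 + 12**2 = -24 + 144 = 120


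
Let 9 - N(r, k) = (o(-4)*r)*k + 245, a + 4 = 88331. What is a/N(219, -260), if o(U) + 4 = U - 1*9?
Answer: -88327/968216 ≈ -0.091227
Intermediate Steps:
a = 88327 (a = -4 + 88331 = 88327)
o(U) = -13 + U (o(U) = -4 + (U - 1*9) = -4 + (U - 9) = -4 + (-9 + U) = -13 + U)
N(r, k) = -236 + 17*k*r (N(r, k) = 9 - (((-13 - 4)*r)*k + 245) = 9 - ((-17*r)*k + 245) = 9 - (-17*k*r + 245) = 9 - (245 - 17*k*r) = 9 + (-245 + 17*k*r) = -236 + 17*k*r)
a/N(219, -260) = 88327/(-236 + 17*(-260)*219) = 88327/(-236 - 967980) = 88327/(-968216) = 88327*(-1/968216) = -88327/968216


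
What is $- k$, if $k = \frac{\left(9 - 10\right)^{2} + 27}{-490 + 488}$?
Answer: $14$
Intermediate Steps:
$k = -14$ ($k = \frac{\left(-1\right)^{2} + 27}{-2} = \left(1 + 27\right) \left(- \frac{1}{2}\right) = 28 \left(- \frac{1}{2}\right) = -14$)
$- k = \left(-1\right) \left(-14\right) = 14$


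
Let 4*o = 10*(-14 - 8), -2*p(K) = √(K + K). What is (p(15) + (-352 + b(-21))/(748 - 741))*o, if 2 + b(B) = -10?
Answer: 2860 + 55*√30/2 ≈ 3010.6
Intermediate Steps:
b(B) = -12 (b(B) = -2 - 10 = -12)
p(K) = -√2*√K/2 (p(K) = -√(K + K)/2 = -√2*√K/2)
o = -55 (o = (10*(-14 - 8))/4 = (10*(-22))/4 = (¼)*(-220) = -55)
(p(15) + (-352 + b(-21))/(748 - 741))*o = (-√2*√15/2 + (-352 - 12)/(748 - 741))*(-55) = (-√30/2 - 364/7)*(-55) = (-√30/2 - 364*⅐)*(-55) = (-√30/2 - 52)*(-55) = (-52 - √30/2)*(-55) = 2860 + 55*√30/2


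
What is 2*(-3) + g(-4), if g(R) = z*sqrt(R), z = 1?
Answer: -6 + 2*I ≈ -6.0 + 2.0*I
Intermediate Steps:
g(R) = sqrt(R) (g(R) = 1*sqrt(R) = sqrt(R))
2*(-3) + g(-4) = 2*(-3) + sqrt(-4) = -6 + 2*I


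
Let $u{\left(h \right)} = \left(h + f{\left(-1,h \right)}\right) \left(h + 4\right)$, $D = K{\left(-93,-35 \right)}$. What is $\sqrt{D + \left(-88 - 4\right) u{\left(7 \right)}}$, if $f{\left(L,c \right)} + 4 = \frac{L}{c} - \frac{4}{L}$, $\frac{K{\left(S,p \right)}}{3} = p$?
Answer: $\frac{3 i \sqrt{38353}}{7} \approx 83.931 i$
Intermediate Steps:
$K{\left(S,p \right)} = 3 p$
$D = -105$ ($D = 3 \left(-35\right) = -105$)
$f{\left(L,c \right)} = -4 - \frac{4}{L} + \frac{L}{c}$ ($f{\left(L,c \right)} = -4 + \left(\frac{L}{c} - \frac{4}{L}\right) = -4 + \left(- \frac{4}{L} + \frac{L}{c}\right) = -4 - \frac{4}{L} + \frac{L}{c}$)
$u{\left(h \right)} = \left(4 + h\right) \left(h - \frac{1}{h}\right)$ ($u{\left(h \right)} = \left(h - \left(4 - 4 + \frac{1}{h}\right)\right) \left(h + 4\right) = \left(h - \frac{1}{h}\right) \left(4 + h\right) = \left(4 + h\right) \left(h - \frac{1}{h}\right)$)
$\sqrt{D + \left(-88 - 4\right) u{\left(7 \right)}} = \sqrt{-105 + \left(-88 - 4\right) \left(-1 + 7^{2} - \frac{4}{7} + 4 \cdot 7\right)} = \sqrt{-105 - 92 \left(-1 + 49 - \frac{4}{7} + 28\right)} = \sqrt{-105 - \frac{48576}{7}} = \sqrt{- \frac{49311}{7}} = \frac{3 i \sqrt{38353}}{7}$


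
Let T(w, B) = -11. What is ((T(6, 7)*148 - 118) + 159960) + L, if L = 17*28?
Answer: 158690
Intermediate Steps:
L = 476
((T(6, 7)*148 - 118) + 159960) + L = ((-11*148 - 118) + 159960) + 476 = ((-1628 - 118) + 159960) + 476 = (-1746 + 159960) + 476 = 158214 + 476 = 158690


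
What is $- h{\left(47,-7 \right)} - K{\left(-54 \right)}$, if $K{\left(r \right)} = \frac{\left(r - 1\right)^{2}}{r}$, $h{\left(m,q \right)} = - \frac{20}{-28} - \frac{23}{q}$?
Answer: $\frac{2809}{54} \approx 52.018$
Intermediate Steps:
$h{\left(m,q \right)} = \frac{5}{7} - \frac{23}{q}$ ($h{\left(m,q \right)} = \left(-20\right) \left(- \frac{1}{28}\right) - \frac{23}{q} = \frac{5}{7} - \frac{23}{q}$)
$K{\left(r \right)} = \frac{\left(-1 + r\right)^{2}}{r}$
$- h{\left(47,-7 \right)} - K{\left(-54 \right)} = - (\frac{5}{7} - \frac{23}{-7}) - \frac{\left(-1 - 54\right)^{2}}{-54} = - (\frac{5}{7} - - \frac{23}{7}) - - \frac{\left(-55\right)^{2}}{54} = - (\frac{5}{7} + \frac{23}{7}) - \left(- \frac{1}{54}\right) 3025 = \left(-1\right) 4 - - \frac{3025}{54} = -4 + \frac{3025}{54} = \frac{2809}{54}$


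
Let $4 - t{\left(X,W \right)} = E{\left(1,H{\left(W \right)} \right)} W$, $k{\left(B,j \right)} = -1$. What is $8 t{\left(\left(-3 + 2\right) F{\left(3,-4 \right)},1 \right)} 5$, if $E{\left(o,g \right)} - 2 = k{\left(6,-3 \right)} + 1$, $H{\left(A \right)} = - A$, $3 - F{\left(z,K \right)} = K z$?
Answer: $80$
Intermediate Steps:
$F{\left(z,K \right)} = 3 - K z$
$E{\left(o,g \right)} = 2$ ($E{\left(o,g \right)} = 2 + \left(-1 + 1\right) = 2 + 0 = 2$)
$t{\left(X,W \right)} = 4 - 2 W$
$8 t{\left(\left(-3 + 2\right) F{\left(3,-4 \right)},1 \right)} 5 = 8 \left(4 - 2\right) 5 = 8 \cdot 2 \cdot 5 = 16 \cdot 5 = 80$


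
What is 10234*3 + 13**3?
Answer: 32899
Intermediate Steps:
10234*3 + 13**3 = 30702 + 2197 = 32899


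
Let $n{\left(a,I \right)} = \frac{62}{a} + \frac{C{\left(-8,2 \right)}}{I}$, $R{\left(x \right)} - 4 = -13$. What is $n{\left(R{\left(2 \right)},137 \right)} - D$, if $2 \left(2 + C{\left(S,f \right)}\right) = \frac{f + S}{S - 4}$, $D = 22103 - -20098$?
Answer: $- \frac{208169371}{4932} \approx -42208.0$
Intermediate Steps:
$R{\left(x \right)} = -9$ ($R{\left(x \right)} = 4 - 13 = -9$)
$D = 42201$ ($D = 22103 + 20098 = 42201$)
$C{\left(S,f \right)} = -2 + \frac{S + f}{2 \left(-4 + S\right)}$ ($C{\left(S,f \right)} = -2 + \frac{\left(f + S\right) \frac{1}{S - 4}}{2} = -2 + \frac{\left(S + f\right) \frac{1}{-4 + S}}{2} = -2 + \frac{\frac{1}{-4 + S} \left(S + f\right)}{2} = -2 + \frac{S + f}{2 \left(-4 + S\right)}$)
$n{\left(a,I \right)} = \frac{62}{a} - \frac{7}{4 I}$ ($n{\left(a,I \right)} = \frac{62}{a} + \frac{\frac{1}{2} \frac{1}{-4 - 8} \left(16 + 2 - -24\right)}{I} = \frac{62}{a} + \frac{\frac{1}{2} \frac{1}{-12} \left(16 + 2 + 24\right)}{I} = \frac{62}{a} + \frac{\frac{1}{2} \left(- \frac{1}{12}\right) 42}{I} = \frac{62}{a} - \frac{7}{4 I}$)
$n{\left(R{\left(2 \right)},137 \right)} - D = \left(\frac{62}{-9} - \frac{7}{4 \cdot 137}\right) - 42201 = \left(62 \left(- \frac{1}{9}\right) - \frac{7}{548}\right) - 42201 = \left(- \frac{62}{9} - \frac{7}{548}\right) - 42201 = - \frac{34039}{4932} - 42201 = - \frac{208169371}{4932}$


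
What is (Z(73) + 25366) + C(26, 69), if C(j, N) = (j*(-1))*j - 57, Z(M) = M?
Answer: 24706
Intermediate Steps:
C(j, N) = -57 - j² (C(j, N) = (-j)*j - 57 = -j² - 57 = -57 - j²)
(Z(73) + 25366) + C(26, 69) = (73 + 25366) + (-57 - 1*26²) = 25439 + (-57 - 1*676) = 25439 + (-57 - 676) = 25439 - 733 = 24706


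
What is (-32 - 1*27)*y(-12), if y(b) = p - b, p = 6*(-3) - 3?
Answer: 531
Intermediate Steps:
p = -21 (p = -18 - 3 = -21)
y(b) = -21 - b
(-32 - 1*27)*y(-12) = (-32 - 1*27)*(-21 - 1*(-12)) = (-32 - 27)*(-21 + 12) = -59*(-9) = 531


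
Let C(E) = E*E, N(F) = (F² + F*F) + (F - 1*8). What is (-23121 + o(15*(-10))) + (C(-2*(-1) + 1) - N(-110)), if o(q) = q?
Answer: -47344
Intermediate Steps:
N(F) = -8 + F + 2*F² (N(F) = (F² + F²) + (F - 8) = 2*F² + (-8 + F) = -8 + F + 2*F²)
C(E) = E²
(-23121 + o(15*(-10))) + (C(-2*(-1) + 1) - N(-110)) = (-23121 + 15*(-10)) + ((-2*(-1) + 1)² - (-8 - 110 + 2*(-110)²)) = (-23121 - 150) + ((2 + 1)² - (-8 - 110 + 2*12100)) = -23271 + (3² - (-8 - 110 + 24200)) = -23271 + (9 - 1*24082) = -23271 + (9 - 24082) = -23271 - 24073 = -47344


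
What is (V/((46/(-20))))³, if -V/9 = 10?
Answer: 729000000/12167 ≈ 59916.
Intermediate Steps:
V = -90 (V = -9*10 = -90)
(V/((46/(-20))))³ = (-90/(46/(-20)))³ = (-90/(46*(-1/20)))³ = (-90/(-23/10))³ = (-90*(-10/23))³ = (900/23)³ = 729000000/12167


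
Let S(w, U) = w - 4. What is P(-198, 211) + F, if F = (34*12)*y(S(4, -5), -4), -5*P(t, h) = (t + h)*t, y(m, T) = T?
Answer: -5586/5 ≈ -1117.2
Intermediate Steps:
S(w, U) = -4 + w
P(t, h) = -t*(h + t)/5 (P(t, h) = -(t + h)*t/5 = -(h + t)*t/5 = -t*(h + t)/5)
F = -1632 (F = (34*12)*(-4) = 408*(-4) = -1632)
P(-198, 211) + F = -1/5*(-198)*(211 - 198) - 1632 = -1/5*(-198)*13 - 1632 = 2574/5 - 1632 = -5586/5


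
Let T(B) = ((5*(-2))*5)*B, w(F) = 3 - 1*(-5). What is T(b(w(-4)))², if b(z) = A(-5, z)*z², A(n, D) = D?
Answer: 655360000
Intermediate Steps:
w(F) = 8 (w(F) = 3 + 5 = 8)
b(z) = z³ (b(z) = z*z² = z³)
T(B) = -50*B (T(B) = (-10*5)*B = -50*B)
T(b(w(-4)))² = (-50*8³)² = (-50*512)² = (-25600)² = 655360000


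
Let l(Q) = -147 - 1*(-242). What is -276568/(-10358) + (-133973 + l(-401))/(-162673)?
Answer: 23188427294/842483467 ≈ 27.524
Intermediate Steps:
l(Q) = 95 (l(Q) = -147 + 242 = 95)
-276568/(-10358) + (-133973 + l(-401))/(-162673) = -276568/(-10358) + (-133973 + 95)/(-162673) = -276568*(-1/10358) - 133878*(-1/162673) = 138284/5179 + 133878/162673 = 23188427294/842483467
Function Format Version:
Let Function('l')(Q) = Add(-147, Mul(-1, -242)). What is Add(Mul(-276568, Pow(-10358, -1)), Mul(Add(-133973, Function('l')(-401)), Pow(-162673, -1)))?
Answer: Rational(23188427294, 842483467) ≈ 27.524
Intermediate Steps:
Function('l')(Q) = 95 (Function('l')(Q) = Add(-147, 242) = 95)
Add(Mul(-276568, Pow(-10358, -1)), Mul(Add(-133973, Function('l')(-401)), Pow(-162673, -1))) = Add(Mul(-276568, Pow(-10358, -1)), Mul(Add(-133973, 95), Pow(-162673, -1))) = Add(Mul(-276568, Rational(-1, 10358)), Mul(-133878, Rational(-1, 162673))) = Add(Rational(138284, 5179), Rational(133878, 162673)) = Rational(23188427294, 842483467)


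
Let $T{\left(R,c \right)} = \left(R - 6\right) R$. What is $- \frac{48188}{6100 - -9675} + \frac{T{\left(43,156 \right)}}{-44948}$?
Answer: $- \frac{2191052249}{709054700} \approx -3.0901$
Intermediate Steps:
$T{\left(R,c \right)} = R \left(-6 + R\right)$ ($T{\left(R,c \right)} = \left(-6 + R\right) R = R \left(-6 + R\right)$)
$- \frac{48188}{6100 - -9675} + \frac{T{\left(43,156 \right)}}{-44948} = - \frac{48188}{6100 - -9675} + \frac{43 \left(-6 + 43\right)}{-44948} = - \frac{48188}{6100 + 9675} + 43 \cdot 37 \left(- \frac{1}{44948}\right) = - \frac{48188}{15775} + 1591 \left(- \frac{1}{44948}\right) = \left(-48188\right) \frac{1}{15775} - \frac{1591}{44948} = - \frac{48188}{15775} - \frac{1591}{44948} = - \frac{2191052249}{709054700}$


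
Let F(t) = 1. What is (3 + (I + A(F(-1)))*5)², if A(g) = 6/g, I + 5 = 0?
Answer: 64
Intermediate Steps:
I = -5 (I = -5 + 0 = -5)
(3 + (I + A(F(-1)))*5)² = (3 + (-5 + 6/1)*5)² = (3 + (-5 + 6*1)*5)² = (3 + (-5 + 6)*5)² = (3 + 1*5)² = (3 + 5)² = 8² = 64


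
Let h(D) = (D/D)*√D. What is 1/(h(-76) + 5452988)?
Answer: 1363247/7433769532055 - I*√19/14867539064110 ≈ 1.8339e-7 - 2.9318e-13*I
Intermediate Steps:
h(D) = √D (h(D) = 1*√D = √D)
1/(h(-76) + 5452988) = 1/(√(-76) + 5452988) = 1/(2*I*√19 + 5452988) = 1/(5452988 + 2*I*√19)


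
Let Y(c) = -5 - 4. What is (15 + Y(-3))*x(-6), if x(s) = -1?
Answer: -6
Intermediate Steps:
Y(c) = -9
(15 + Y(-3))*x(-6) = (15 - 9)*(-1) = 6*(-1) = -6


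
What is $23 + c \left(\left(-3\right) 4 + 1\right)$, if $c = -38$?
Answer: $441$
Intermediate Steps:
$23 + c \left(\left(-3\right) 4 + 1\right) = 23 - 38 \left(\left(-3\right) 4 + 1\right) = 23 - 38 \left(-12 + 1\right) = 23 - -418 = 23 + 418 = 441$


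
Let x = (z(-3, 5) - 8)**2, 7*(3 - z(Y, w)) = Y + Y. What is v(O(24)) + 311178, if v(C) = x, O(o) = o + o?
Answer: 15248563/49 ≈ 3.1120e+5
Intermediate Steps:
z(Y, w) = 3 - 2*Y/7 (z(Y, w) = 3 - (Y + Y)/7 = 3 - 2*Y/7)
O(o) = 2*o
x = 841/49 (x = ((3 - 2/7*(-3)) - 8)**2 = ((3 + 6/7) - 8)**2 = (27/7 - 8)**2 = (-29/7)**2 = 841/49 ≈ 17.163)
v(C) = 841/49
v(O(24)) + 311178 = 841/49 + 311178 = 15248563/49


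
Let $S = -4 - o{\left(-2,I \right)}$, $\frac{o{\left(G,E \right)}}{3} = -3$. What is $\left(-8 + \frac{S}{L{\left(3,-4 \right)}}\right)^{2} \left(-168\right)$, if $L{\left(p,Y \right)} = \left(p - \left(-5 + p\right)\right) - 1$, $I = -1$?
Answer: $- \frac{15309}{2} \approx -7654.5$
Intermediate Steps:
$o{\left(G,E \right)} = -9$ ($o{\left(G,E \right)} = 3 \left(-3\right) = -9$)
$S = 5$ ($S = -4 - -9 = -4 + 9 = 5$)
$L{\left(p,Y \right)} = 4$ ($L{\left(p,Y \right)} = 5 - 1 = 4$)
$\left(-8 + \frac{S}{L{\left(3,-4 \right)}}\right)^{2} \left(-168\right) = \left(-8 + \frac{5}{4}\right)^{2} \left(-168\right) = \left(- \frac{27}{4}\right)^{2} \left(-168\right) = \frac{729}{16} \left(-168\right) = - \frac{15309}{2}$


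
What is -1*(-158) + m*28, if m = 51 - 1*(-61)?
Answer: 3294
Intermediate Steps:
m = 112 (m = 51 + 61 = 112)
-1*(-158) + m*28 = -1*(-158) + 112*28 = 158 + 3136 = 3294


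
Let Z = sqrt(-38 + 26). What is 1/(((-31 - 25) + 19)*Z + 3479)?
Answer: 3479/12119869 + 74*I*sqrt(3)/12119869 ≈ 0.00028705 + 1.0575e-5*I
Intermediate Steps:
Z = 2*I*sqrt(3) (Z = sqrt(-12) = 2*I*sqrt(3) ≈ 3.4641*I)
1/(((-31 - 25) + 19)*Z + 3479) = 1/(((-31 - 25) + 19)*(2*I*sqrt(3)) + 3479) = 1/((-56 + 19)*(2*I*sqrt(3)) + 3479) = 1/(-74*I*sqrt(3) + 3479) = 1/(3479 - 74*I*sqrt(3))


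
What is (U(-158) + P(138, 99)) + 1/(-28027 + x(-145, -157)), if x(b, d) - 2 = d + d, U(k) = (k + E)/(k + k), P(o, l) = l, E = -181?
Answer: 896163881/8955124 ≈ 100.07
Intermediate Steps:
U(k) = (-181 + k)/(2*k) (U(k) = (k - 181)/(k + k) = (-181 + k)/((2*k)) = (-181 + k)*(1/(2*k)) = (-181 + k)/(2*k))
x(b, d) = 2 + 2*d (x(b, d) = 2 + (d + d) = 2 + 2*d)
(U(-158) + P(138, 99)) + 1/(-28027 + x(-145, -157)) = ((1/2)*(-181 - 158)/(-158) + 99) + 1/(-28027 + (2 + 2*(-157))) = ((1/2)*(-1/158)*(-339) + 99) + 1/(-28027 + (2 - 314)) = (339/316 + 99) + 1/(-28027 - 312) = 31623/316 + 1/(-28339) = 31623/316 - 1/28339 = 896163881/8955124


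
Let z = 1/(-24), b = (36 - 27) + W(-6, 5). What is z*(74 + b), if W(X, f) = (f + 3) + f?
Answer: -4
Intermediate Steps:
W(X, f) = 3 + 2*f (W(X, f) = (3 + f) + f = 3 + 2*f)
b = 22 (b = (36 - 27) + (3 + 2*5) = 9 + (3 + 10) = 9 + 13 = 22)
z = -1/24 ≈ -0.041667
z*(74 + b) = -(74 + 22)/24 = -1/24*96 = -4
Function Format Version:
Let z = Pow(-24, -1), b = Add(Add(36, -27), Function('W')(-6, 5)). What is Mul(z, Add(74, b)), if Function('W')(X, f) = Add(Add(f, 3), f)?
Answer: -4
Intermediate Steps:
Function('W')(X, f) = Add(3, Mul(2, f)) (Function('W')(X, f) = Add(Add(3, f), f) = Add(3, Mul(2, f)))
b = 22 (b = Add(Add(36, -27), Add(3, Mul(2, 5))) = Add(9, Add(3, 10)) = Add(9, 13) = 22)
z = Rational(-1, 24) ≈ -0.041667
Mul(z, Add(74, b)) = Mul(Rational(-1, 24), Add(74, 22)) = Mul(Rational(-1, 24), 96) = -4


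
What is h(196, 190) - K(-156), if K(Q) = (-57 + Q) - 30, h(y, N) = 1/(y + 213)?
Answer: 99388/409 ≈ 243.00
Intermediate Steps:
h(y, N) = 1/(213 + y)
K(Q) = -87 + Q
h(196, 190) - K(-156) = 1/(213 + 196) - (-87 - 156) = 1/409 - 1*(-243) = 1/409 + 243 = 99388/409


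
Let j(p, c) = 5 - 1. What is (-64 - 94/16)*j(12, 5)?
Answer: -559/2 ≈ -279.50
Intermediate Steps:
j(p, c) = 4
(-64 - 94/16)*j(12, 5) = (-64 - 94/16)*4 = (-64 - 94*1/16)*4 = (-64 - 47/8)*4 = -559/8*4 = -559/2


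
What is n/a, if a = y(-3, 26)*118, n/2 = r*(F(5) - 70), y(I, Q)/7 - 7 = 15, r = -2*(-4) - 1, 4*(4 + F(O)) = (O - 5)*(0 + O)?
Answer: -37/649 ≈ -0.057011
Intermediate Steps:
F(O) = -4 + O*(-5 + O)/4 (F(O) = -4 + ((O - 5)*(0 + O))/4 = -4 + ((-5 + O)*O)/4 = -4 + (O*(-5 + O))/4 = -4 + O*(-5 + O)/4)
r = 7 (r = 8 - 1 = 7)
y(I, Q) = 154 (y(I, Q) = 49 + 7*15 = 49 + 105 = 154)
n = -1036 (n = 2*(7*((-4 - 5/4*5 + (¼)*5²) - 70)) = 2*(7*((-4 - 25/4 + (¼)*25) - 70)) = 2*(7*((-4 - 25/4 + 25/4) - 70)) = 2*(7*(-4 - 70)) = 2*(7*(-74)) = 2*(-518) = -1036)
a = 18172 (a = 154*118 = 18172)
n/a = -1036/18172 = -1036*1/18172 = -37/649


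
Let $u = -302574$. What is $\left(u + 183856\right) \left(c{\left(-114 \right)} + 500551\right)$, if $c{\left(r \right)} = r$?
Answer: $-59410879766$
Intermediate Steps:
$\left(u + 183856\right) \left(c{\left(-114 \right)} + 500551\right) = \left(-302574 + 183856\right) \left(-114 + 500551\right) = \left(-118718\right) 500437 = -59410879766$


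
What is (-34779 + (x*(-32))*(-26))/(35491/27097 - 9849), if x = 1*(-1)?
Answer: 964951267/266842862 ≈ 3.6162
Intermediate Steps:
x = -1
(-34779 + (x*(-32))*(-26))/(35491/27097 - 9849) = (-34779 - 1*(-32)*(-26))/(35491/27097 - 9849) = (-34779 + 32*(-26))/(35491*(1/27097) - 9849) = (-34779 - 832)/(35491/27097 - 9849) = -35611/(-266842862/27097) = -35611*(-27097/266842862) = 964951267/266842862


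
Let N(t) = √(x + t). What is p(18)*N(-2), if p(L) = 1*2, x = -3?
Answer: 2*I*√5 ≈ 4.4721*I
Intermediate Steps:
N(t) = √(-3 + t)
p(L) = 2
p(18)*N(-2) = 2*√(-3 - 2) = 2*√(-5) = 2*(I*√5) = 2*I*√5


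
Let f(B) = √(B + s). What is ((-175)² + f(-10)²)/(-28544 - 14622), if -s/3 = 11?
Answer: -15291/21583 ≈ -0.70847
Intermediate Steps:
s = -33 (s = -3*11 = -33)
f(B) = √(-33 + B) (f(B) = √(B - 33) = √(-33 + B))
((-175)² + f(-10)²)/(-28544 - 14622) = ((-175)² + (√(-33 - 10))²)/(-28544 - 14622) = (30625 + (√(-43))²)/(-43166) = (30625 + (I*√43)²)*(-1/43166) = (30625 - 43)*(-1/43166) = 30582*(-1/43166) = -15291/21583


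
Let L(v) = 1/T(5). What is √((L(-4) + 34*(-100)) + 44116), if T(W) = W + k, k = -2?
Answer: √366447/3 ≈ 201.78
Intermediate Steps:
T(W) = -2 + W (T(W) = W - 2 = -2 + W)
L(v) = ⅓ (L(v) = 1/(-2 + 5) = 1/3 = ⅓)
√((L(-4) + 34*(-100)) + 44116) = √((⅓ + 34*(-100)) + 44116) = √((⅓ - 3400) + 44116) = √(-10199/3 + 44116) = √(122149/3) = √366447/3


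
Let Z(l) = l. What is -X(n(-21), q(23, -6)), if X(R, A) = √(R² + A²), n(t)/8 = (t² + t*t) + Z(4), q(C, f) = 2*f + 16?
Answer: -68*√10865 ≈ -7088.0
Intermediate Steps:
q(C, f) = 16 + 2*f
n(t) = 32 + 16*t² (n(t) = 8*((t² + t*t) + 4) = 8*((t² + t²) + 4) = 8*(2*t² + 4) = 8*(4 + 2*t²) = 32 + 16*t²)
X(R, A) = √(A² + R²)
-X(n(-21), q(23, -6)) = -√((16 + 2*(-6))² + (32 + 16*(-21)²)²) = -√((16 - 12)² + (32 + 16*441)²) = -√(4² + (32 + 7056)²) = -√(16 + 7088²) = -√(16 + 50239744) = -√50239760 = -68*√10865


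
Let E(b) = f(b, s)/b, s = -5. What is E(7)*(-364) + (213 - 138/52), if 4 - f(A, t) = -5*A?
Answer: -47259/26 ≈ -1817.7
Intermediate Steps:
f(A, t) = 4 + 5*A (f(A, t) = 4 - (-5)*A = 4 + 5*A)
E(b) = (4 + 5*b)/b
E(7)*(-364) + (213 - 138/52) = (5 + 4/7)*(-364) + (213 - 138/52) = (5 + 4*(⅐))*(-364) + (213 - 138/52) = (5 + 4/7)*(-364) + (213 - 1*69/26) = (39/7)*(-364) + (213 - 69/26) = -2028 + 5469/26 = -47259/26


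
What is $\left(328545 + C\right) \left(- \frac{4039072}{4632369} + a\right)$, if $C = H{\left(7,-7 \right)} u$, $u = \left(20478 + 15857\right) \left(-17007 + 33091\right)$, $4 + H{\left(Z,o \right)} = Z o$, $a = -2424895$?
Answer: $\frac{347925878685866256239125}{4632369} \approx 7.5108 \cdot 10^{16}$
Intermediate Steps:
$H{\left(Z,o \right)} = -4 + Z o$
$u = 584412140$ ($u = 36335 \cdot 16084 = 584412140$)
$C = -30973843420$ ($C = \left(-4 + 7 \left(-7\right)\right) 584412140 = \left(-4 - 49\right) 584412140 = \left(-53\right) 584412140 = -30973843420$)
$\left(328545 + C\right) \left(- \frac{4039072}{4632369} + a\right) = \left(328545 - 30973843420\right) \left(- \frac{4039072}{4632369} - 2424895\right) = - 30973514875 \left(\left(-4039072\right) \frac{1}{4632369} - 2424895\right) = - 30973514875 \left(- \frac{4039072}{4632369} - 2424895\right) = \left(-30973514875\right) \left(- \frac{11233012465327}{4632369}\right) = \frac{347925878685866256239125}{4632369}$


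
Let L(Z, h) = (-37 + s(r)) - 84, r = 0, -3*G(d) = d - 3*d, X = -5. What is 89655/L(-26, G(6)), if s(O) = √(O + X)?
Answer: -3616085/4882 - 29885*I*√5/4882 ≈ -740.7 - 13.688*I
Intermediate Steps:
G(d) = 2*d/3 (G(d) = -(d - 3*d)/3 = -(-2)*d/3 = 2*d/3)
s(O) = √(-5 + O) (s(O) = √(O - 5) = √(-5 + O))
L(Z, h) = -121 + I*√5 (L(Z, h) = (-37 + √(-5 + 0)) - 84 = (-37 + √(-5)) - 84 = (-37 + I*√5) - 84 = -121 + I*√5)
89655/L(-26, G(6)) = 89655/(-121 + I*√5)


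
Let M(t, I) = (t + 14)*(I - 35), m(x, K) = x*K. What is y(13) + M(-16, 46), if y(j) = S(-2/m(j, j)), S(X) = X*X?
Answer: -628338/28561 ≈ -22.000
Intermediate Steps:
m(x, K) = K*x
M(t, I) = (-35 + I)*(14 + t) (M(t, I) = (14 + t)*(-35 + I) = (-35 + I)*(14 + t))
S(X) = X²
y(j) = 4/j⁴ (y(j) = (-2/j²)² = 4/j⁴)
y(13) + M(-16, 46) = 4/13⁴ + (-490 - 35*(-16) + 14*46 + 46*(-16)) = 4*(1/28561) + (-490 + 560 + 644 - 736) = 4/28561 - 22 = -628338/28561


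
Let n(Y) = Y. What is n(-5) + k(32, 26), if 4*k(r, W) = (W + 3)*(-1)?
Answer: -49/4 ≈ -12.250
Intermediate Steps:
k(r, W) = -3/4 - W/4 (k(r, W) = ((W + 3)*(-1))/4 = ((3 + W)*(-1))/4 = (-3 - W)/4 = -3/4 - W/4)
n(-5) + k(32, 26) = -5 + (-3/4 - 1/4*26) = -5 + (-3/4 - 13/2) = -5 - 29/4 = -49/4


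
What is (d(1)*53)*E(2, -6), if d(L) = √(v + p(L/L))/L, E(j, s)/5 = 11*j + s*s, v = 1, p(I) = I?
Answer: 15370*√2 ≈ 21736.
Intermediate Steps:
E(j, s) = 5*s² + 55*j (E(j, s) = 5*(11*j + s*s) = 5*(11*j + s²) = 5*(s² + 11*j) = 5*s² + 55*j)
d(L) = √2/L (d(L) = √(1 + L/L)/L = √(1 + 1)/L = √2/L)
(d(1)*53)*E(2, -6) = ((√2/1)*53)*(5*(-6)² + 55*2) = ((√2*1)*53)*(5*36 + 110) = (√2*53)*(180 + 110) = (53*√2)*290 = 15370*√2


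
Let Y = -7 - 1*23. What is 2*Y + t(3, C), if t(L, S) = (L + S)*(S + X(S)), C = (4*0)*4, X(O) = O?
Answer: -60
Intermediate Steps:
Y = -30 (Y = -7 - 23 = -30)
C = 0 (C = 0*4 = 0)
t(L, S) = 2*S*(L + S) (t(L, S) = (L + S)*(S + S) = (L + S)*(2*S) = 2*S*(L + S))
2*Y + t(3, C) = 2*(-30) + 2*0*(3 + 0) = -60 + 2*0*3 = -60 + 0 = -60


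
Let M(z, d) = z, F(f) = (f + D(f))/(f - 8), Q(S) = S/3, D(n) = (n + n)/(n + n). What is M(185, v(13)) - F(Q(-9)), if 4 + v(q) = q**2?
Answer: 2033/11 ≈ 184.82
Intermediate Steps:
D(n) = 1 (D(n) = (2*n)/((2*n)) = (2*n)*(1/(2*n)) = 1)
Q(S) = S/3 (Q(S) = S*(1/3) = S/3)
v(q) = -4 + q**2
F(f) = (1 + f)/(-8 + f) (F(f) = (f + 1)/(f - 8) = (1 + f)/(-8 + f))
M(185, v(13)) - F(Q(-9)) = 185 - (1 + (1/3)*(-9))/(-8 + (1/3)*(-9)) = 185 - (1 - 3)/(-8 - 3) = 185 - (-2)/(-11) = 185 - (-1)*(-2)/11 = 185 - 1*2/11 = 185 - 2/11 = 2033/11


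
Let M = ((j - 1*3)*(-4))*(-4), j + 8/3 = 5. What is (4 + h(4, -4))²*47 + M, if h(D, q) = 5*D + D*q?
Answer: 8992/3 ≈ 2997.3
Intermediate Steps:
j = 7/3 (j = -8/3 + 5 = 7/3 ≈ 2.3333)
M = -32/3 (M = ((7/3 - 1*3)*(-4))*(-4) = ((7/3 - 3)*(-4))*(-4) = -⅔*(-4)*(-4) = (8/3)*(-4) = -32/3 ≈ -10.667)
(4 + h(4, -4))²*47 + M = (4 + 4*(5 - 4))²*47 - 32/3 = (4 + 4*1)²*47 - 32/3 = (4 + 4)²*47 - 32/3 = 8²*47 - 32/3 = 64*47 - 32/3 = 3008 - 32/3 = 8992/3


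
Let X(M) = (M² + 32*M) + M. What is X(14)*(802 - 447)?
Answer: 233590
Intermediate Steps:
X(M) = M² + 33*M
X(14)*(802 - 447) = (14*(33 + 14))*(802 - 447) = (14*47)*355 = 658*355 = 233590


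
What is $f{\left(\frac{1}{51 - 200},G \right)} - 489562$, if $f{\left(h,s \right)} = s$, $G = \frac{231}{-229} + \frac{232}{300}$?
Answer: $- \frac{8408231393}{17175} \approx -4.8956 \cdot 10^{5}$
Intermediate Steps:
$G = - \frac{4043}{17175}$ ($G = 231 \left(- \frac{1}{229}\right) + 232 \cdot \frac{1}{300} = - \frac{231}{229} + \frac{58}{75} = - \frac{4043}{17175} \approx -0.2354$)
$f{\left(\frac{1}{51 - 200},G \right)} - 489562 = - \frac{4043}{17175} - 489562 = - \frac{8408231393}{17175}$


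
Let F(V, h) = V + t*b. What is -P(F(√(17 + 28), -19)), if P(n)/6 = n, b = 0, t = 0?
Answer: -18*√5 ≈ -40.249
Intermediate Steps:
F(V, h) = V (F(V, h) = V + 0*0 = V + 0 = V)
P(n) = 6*n
-P(F(√(17 + 28), -19)) = -6*√(17 + 28) = -6*√45 = -6*3*√5 = -18*√5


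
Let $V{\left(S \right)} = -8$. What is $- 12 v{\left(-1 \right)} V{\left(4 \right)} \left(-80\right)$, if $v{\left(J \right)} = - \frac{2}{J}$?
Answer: $-15360$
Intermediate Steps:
$- 12 v{\left(-1 \right)} V{\left(4 \right)} \left(-80\right) = - 12 \left(- \frac{2}{-1}\right) \left(-8\right) \left(-80\right) = - 12 \left(\left(-2\right) \left(-1\right)\right) \left(-8\right) \left(-80\right) = - 12 \cdot 2 \left(-8\right) \left(-80\right) = - 24 \left(-8\right) \left(-80\right) = - \left(-192\right) \left(-80\right) = \left(-1\right) 15360 = -15360$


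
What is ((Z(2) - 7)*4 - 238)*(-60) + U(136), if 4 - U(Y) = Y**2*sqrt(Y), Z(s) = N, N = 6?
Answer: 14524 - 36992*sqrt(34) ≈ -2.0117e+5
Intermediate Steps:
Z(s) = 6
U(Y) = 4 - Y**(5/2) (U(Y) = 4 - Y**2*sqrt(Y) = 4 - Y**(5/2))
((Z(2) - 7)*4 - 238)*(-60) + U(136) = ((6 - 7)*4 - 238)*(-60) + (4 - 136**(5/2)) = (-1*4 - 238)*(-60) + (4 - 36992*sqrt(34)) = (-4 - 238)*(-60) + (4 - 36992*sqrt(34)) = -242*(-60) + (4 - 36992*sqrt(34)) = 14520 + (4 - 36992*sqrt(34)) = 14524 - 36992*sqrt(34)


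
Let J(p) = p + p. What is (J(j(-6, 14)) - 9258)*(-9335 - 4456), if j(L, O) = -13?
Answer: 128035644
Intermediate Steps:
J(p) = 2*p
(J(j(-6, 14)) - 9258)*(-9335 - 4456) = (2*(-13) - 9258)*(-9335 - 4456) = (-26 - 9258)*(-13791) = -9284*(-13791) = 128035644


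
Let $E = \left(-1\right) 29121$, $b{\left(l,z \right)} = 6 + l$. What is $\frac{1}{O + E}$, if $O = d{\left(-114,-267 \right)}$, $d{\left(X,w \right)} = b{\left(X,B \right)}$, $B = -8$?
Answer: $- \frac{1}{29229} \approx -3.4213 \cdot 10^{-5}$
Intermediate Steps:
$E = -29121$
$d{\left(X,w \right)} = 6 + X$
$O = -108$ ($O = 6 - 114 = -108$)
$\frac{1}{O + E} = \frac{1}{-108 - 29121} = \frac{1}{-29229} = - \frac{1}{29229}$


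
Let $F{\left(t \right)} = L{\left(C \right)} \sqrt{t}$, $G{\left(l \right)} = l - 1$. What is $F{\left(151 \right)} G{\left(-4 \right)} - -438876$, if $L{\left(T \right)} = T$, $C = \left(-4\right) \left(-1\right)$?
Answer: $438876 - 20 \sqrt{151} \approx 4.3863 \cdot 10^{5}$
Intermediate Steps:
$C = 4$
$G{\left(l \right)} = -1 + l$
$F{\left(t \right)} = 4 \sqrt{t}$
$F{\left(151 \right)} G{\left(-4 \right)} - -438876 = 4 \sqrt{151} \left(-1 - 4\right) - -438876 = 4 \sqrt{151} \left(-5\right) + 438876 = - 20 \sqrt{151} + 438876 = 438876 - 20 \sqrt{151}$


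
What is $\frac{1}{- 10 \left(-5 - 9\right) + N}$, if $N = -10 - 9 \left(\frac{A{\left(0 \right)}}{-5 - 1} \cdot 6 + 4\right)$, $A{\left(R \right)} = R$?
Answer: $\frac{1}{94} \approx 0.010638$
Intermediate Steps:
$N = -46$ ($N = -10 - 9 \left(\frac{1}{-5 - 1} \cdot 0 \cdot 6 + 4\right) = -10 - 9 \left(\frac{1}{-6} \cdot 0 \cdot 6 + 4\right) = -10 - 9 \left(\left(- \frac{1}{6}\right) 0 \cdot 6 + 4\right) = -10 - 9 \left(0 \cdot 6 + 4\right) = -10 - 9 \left(0 + 4\right) = -10 - 36 = -46$)
$\frac{1}{- 10 \left(-5 - 9\right) + N} = \frac{1}{- 10 \left(-5 - 9\right) - 46} = \frac{1}{\left(-10\right) \left(-14\right) - 46} = \frac{1}{140 - 46} = \frac{1}{94}$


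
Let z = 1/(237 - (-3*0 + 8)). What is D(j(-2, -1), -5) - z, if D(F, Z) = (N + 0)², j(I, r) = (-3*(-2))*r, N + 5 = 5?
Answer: -1/229 ≈ -0.0043668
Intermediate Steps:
N = 0 (N = -5 + 5 = 0)
j(I, r) = 6*r
D(F, Z) = 0 (D(F, Z) = (0 + 0)² = 0² = 0)
z = 1/229 (z = 1/(237 - (0 + 8)) = 1/(237 - 1*8) = 1/(237 - 8) = 1/229 ≈ 0.0043668)
D(j(-2, -1), -5) - z = 0 - 1*1/229 = 0 - 1/229 = -1/229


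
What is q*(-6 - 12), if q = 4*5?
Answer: -360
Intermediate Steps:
q = 20
q*(-6 - 12) = 20*(-6 - 12) = 20*(-18) = -360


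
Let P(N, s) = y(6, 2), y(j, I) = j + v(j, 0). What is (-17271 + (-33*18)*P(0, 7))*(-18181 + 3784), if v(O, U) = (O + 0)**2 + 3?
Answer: 633482397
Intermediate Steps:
v(O, U) = 3 + O**2 (v(O, U) = O**2 + 3 = 3 + O**2)
y(j, I) = 3 + j + j**2 (y(j, I) = j + (3 + j**2) = 3 + j + j**2)
P(N, s) = 45 (P(N, s) = 3 + 6 + 6**2 = 3 + 6 + 36 = 45)
(-17271 + (-33*18)*P(0, 7))*(-18181 + 3784) = (-17271 - 33*18*45)*(-18181 + 3784) = (-17271 - 594*45)*(-14397) = (-17271 - 26730)*(-14397) = -44001*(-14397) = 633482397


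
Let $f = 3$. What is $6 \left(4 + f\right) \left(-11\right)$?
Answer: $-462$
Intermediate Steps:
$6 \left(4 + f\right) \left(-11\right) = 6 \left(4 + 3\right) \left(-11\right) = 6 \cdot 7 \left(-11\right) = 42 \left(-11\right) = -462$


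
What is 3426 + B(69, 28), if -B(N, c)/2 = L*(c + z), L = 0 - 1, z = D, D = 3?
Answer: 3488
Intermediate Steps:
z = 3
L = -1
B(N, c) = 6 + 2*c (B(N, c) = -(-2)*(c + 3) = -(-2)*(3 + c) = -2*(-3 - c) = 6 + 2*c)
3426 + B(69, 28) = 3426 + (6 + 2*28) = 3426 + (6 + 56) = 3426 + 62 = 3488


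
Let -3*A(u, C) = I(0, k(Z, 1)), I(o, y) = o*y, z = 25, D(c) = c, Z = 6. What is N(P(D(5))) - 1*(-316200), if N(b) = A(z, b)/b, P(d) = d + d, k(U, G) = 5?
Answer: 316200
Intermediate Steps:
P(d) = 2*d
A(u, C) = 0 (A(u, C) = -0*5 = -1/3*0 = 0)
N(b) = 0 (N(b) = 0/b = 0)
N(P(D(5))) - 1*(-316200) = 0 - 1*(-316200) = 0 + 316200 = 316200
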